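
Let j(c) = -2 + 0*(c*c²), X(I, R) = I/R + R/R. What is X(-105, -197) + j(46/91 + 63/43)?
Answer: -92/197 ≈ -0.46701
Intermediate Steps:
X(I, R) = 1 + I/R (X(I, R) = I/R + 1 = 1 + I/R)
j(c) = -2 (j(c) = -2 + 0*c³ = -2 + 0 = -2)
X(-105, -197) + j(46/91 + 63/43) = (-105 - 197)/(-197) - 2 = -1/197*(-302) - 2 = 302/197 - 2 = -92/197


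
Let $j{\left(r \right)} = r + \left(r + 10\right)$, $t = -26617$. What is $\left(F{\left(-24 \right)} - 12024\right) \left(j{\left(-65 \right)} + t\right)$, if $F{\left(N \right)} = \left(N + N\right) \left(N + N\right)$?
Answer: $259883640$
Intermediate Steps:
$F{\left(N \right)} = 4 N^{2}$ ($F{\left(N \right)} = 2 N 2 N = 4 N^{2}$)
$j{\left(r \right)} = 10 + 2 r$ ($j{\left(r \right)} = r + \left(10 + r\right) = 10 + 2 r$)
$\left(F{\left(-24 \right)} - 12024\right) \left(j{\left(-65 \right)} + t\right) = \left(4 \left(-24\right)^{2} - 12024\right) \left(\left(10 + 2 \left(-65\right)\right) - 26617\right) = \left(4 \cdot 576 - 12024\right) \left(\left(10 - 130\right) - 26617\right) = \left(2304 - 12024\right) \left(-120 - 26617\right) = \left(-9720\right) \left(-26737\right) = 259883640$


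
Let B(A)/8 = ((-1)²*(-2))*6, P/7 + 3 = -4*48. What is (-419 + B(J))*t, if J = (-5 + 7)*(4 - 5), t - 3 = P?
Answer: 701430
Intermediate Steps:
P = -1365 (P = -21 + 7*(-4*48) = -21 + 7*(-192) = -21 - 1344 = -1365)
t = -1362 (t = 3 - 1365 = -1362)
J = -2 (J = 2*(-1) = -2)
B(A) = -96 (B(A) = 8*(((-1)²*(-2))*6) = 8*((1*(-2))*6) = 8*(-2*6) = 8*(-12) = -96)
(-419 + B(J))*t = (-419 - 96)*(-1362) = -515*(-1362) = 701430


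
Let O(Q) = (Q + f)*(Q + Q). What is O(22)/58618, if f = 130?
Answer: 3344/29309 ≈ 0.11409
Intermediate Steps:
O(Q) = 2*Q*(130 + Q) (O(Q) = (Q + 130)*(Q + Q) = (130 + Q)*(2*Q) = 2*Q*(130 + Q))
O(22)/58618 = (2*22*(130 + 22))/58618 = (2*22*152)*(1/58618) = 6688*(1/58618) = 3344/29309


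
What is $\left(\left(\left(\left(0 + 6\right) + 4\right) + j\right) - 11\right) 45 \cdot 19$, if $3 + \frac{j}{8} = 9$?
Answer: $40185$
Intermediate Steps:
$j = 48$ ($j = -24 + 8 \cdot 9 = -24 + 72 = 48$)
$\left(\left(\left(\left(0 + 6\right) + 4\right) + j\right) - 11\right) 45 \cdot 19 = \left(\left(\left(\left(0 + 6\right) + 4\right) + 48\right) - 11\right) 45 \cdot 19 = \left(\left(\left(6 + 4\right) + 48\right) - 11\right) 45 \cdot 19 = \left(\left(10 + 48\right) - 11\right) 45 \cdot 19 = \left(58 - 11\right) 45 \cdot 19 = 47 \cdot 45 \cdot 19 = 2115 \cdot 19 = 40185$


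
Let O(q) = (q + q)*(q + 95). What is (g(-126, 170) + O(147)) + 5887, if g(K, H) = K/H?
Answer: 6547912/85 ≈ 77034.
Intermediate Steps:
O(q) = 2*q*(95 + q) (O(q) = (2*q)*(95 + q) = 2*q*(95 + q))
(g(-126, 170) + O(147)) + 5887 = (-126/170 + 2*147*(95 + 147)) + 5887 = (-126*1/170 + 2*147*242) + 5887 = (-63/85 + 71148) + 5887 = 6047517/85 + 5887 = 6547912/85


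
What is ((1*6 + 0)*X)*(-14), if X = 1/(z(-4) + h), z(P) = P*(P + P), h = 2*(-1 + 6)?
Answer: -2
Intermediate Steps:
h = 10 (h = 2*5 = 10)
z(P) = 2*P² (z(P) = P*(2*P) = 2*P²)
X = 1/42 (X = 1/(2*(-4)² + 10) = 1/(2*16 + 10) = 1/(32 + 10) = 1/42 ≈ 0.023810)
((1*6 + 0)*X)*(-14) = ((1*6 + 0)*(1/42))*(-14) = ((6 + 0)*(1/42))*(-14) = (6*(1/42))*(-14) = (⅐)*(-14) = -2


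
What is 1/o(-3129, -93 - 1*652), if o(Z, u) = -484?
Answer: -1/484 ≈ -0.0020661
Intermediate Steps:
1/o(-3129, -93 - 1*652) = 1/(-484) = -1/484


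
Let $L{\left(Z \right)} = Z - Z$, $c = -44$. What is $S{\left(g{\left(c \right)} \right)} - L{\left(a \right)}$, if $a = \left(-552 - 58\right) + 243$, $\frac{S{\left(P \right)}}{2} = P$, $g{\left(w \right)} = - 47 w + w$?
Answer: $4048$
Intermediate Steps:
$g{\left(w \right)} = - 46 w$
$S{\left(P \right)} = 2 P$
$a = -367$ ($a = -610 + 243 = -367$)
$L{\left(Z \right)} = 0$
$S{\left(g{\left(c \right)} \right)} - L{\left(a \right)} = 2 \left(\left(-46\right) \left(-44\right)\right) - 0 = 2 \cdot 2024 + 0 = 4048 + 0 = 4048$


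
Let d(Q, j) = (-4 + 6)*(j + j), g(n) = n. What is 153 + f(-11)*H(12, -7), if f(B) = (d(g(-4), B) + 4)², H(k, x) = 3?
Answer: 4953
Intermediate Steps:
d(Q, j) = 4*j (d(Q, j) = 2*(2*j) = 4*j)
f(B) = (4 + 4*B)² (f(B) = (4*B + 4)² = (4 + 4*B)²)
153 + f(-11)*H(12, -7) = 153 + (16*(1 - 11)²)*3 = 153 + (16*(-10)²)*3 = 153 + (16*100)*3 = 153 + 1600*3 = 153 + 4800 = 4953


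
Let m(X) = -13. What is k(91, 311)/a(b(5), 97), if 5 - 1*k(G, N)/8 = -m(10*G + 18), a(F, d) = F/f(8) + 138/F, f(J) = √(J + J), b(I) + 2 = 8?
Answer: -128/49 ≈ -2.6122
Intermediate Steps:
b(I) = 6 (b(I) = -2 + 8 = 6)
f(J) = √2*√J (f(J) = √(2*J) = √2*√J)
a(F, d) = 138/F + F/4 (a(F, d) = F/((√2*√8)) + 138/F = F/((√2*(2*√2))) + 138/F = F/4 + 138/F = 138/F + F/4)
k(G, N) = -64 (k(G, N) = 40 - (-8)*(-13) = 40 - 8*13 = 40 - 104 = -64)
k(91, 311)/a(b(5), 97) = -64/(138/6 + (¼)*6) = -64/(138*(⅙) + 3/2) = -64/(23 + 3/2) = -64/49/2 = -64*2/49 = -128/49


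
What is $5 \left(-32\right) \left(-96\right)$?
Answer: $15360$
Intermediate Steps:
$5 \left(-32\right) \left(-96\right) = \left(-160\right) \left(-96\right) = 15360$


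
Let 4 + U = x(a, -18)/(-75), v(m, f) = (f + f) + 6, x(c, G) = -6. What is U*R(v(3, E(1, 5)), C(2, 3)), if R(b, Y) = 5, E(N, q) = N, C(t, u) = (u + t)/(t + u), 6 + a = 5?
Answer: -98/5 ≈ -19.600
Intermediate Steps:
a = -1 (a = -6 + 5 = -1)
C(t, u) = 1 (C(t, u) = (t + u)/(t + u) = 1)
v(m, f) = 6 + 2*f (v(m, f) = 2*f + 6 = 6 + 2*f)
U = -98/25 (U = -4 - 6/(-75) = -4 - 6*(-1/75) = -4 + 2/25 = -98/25 ≈ -3.9200)
U*R(v(3, E(1, 5)), C(2, 3)) = -98/25*5 = -98/5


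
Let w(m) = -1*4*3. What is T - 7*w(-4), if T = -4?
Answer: 80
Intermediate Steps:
w(m) = -12 (w(m) = -4*3 = -12)
T - 7*w(-4) = -4 - 7*(-12) = -4 + 84 = 80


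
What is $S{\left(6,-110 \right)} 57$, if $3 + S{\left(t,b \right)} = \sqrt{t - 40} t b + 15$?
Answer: $684 - 37620 i \sqrt{34} \approx 684.0 - 2.1936 \cdot 10^{5} i$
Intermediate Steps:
$S{\left(t,b \right)} = 12 + b t \sqrt{-40 + t}$ ($S{\left(t,b \right)} = -3 + \left(\sqrt{t - 40} t b + 15\right) = -3 + \left(\sqrt{-40 + t} t b + 15\right) = -3 + \left(t \sqrt{-40 + t} b + 15\right) = -3 + \left(b t \sqrt{-40 + t} + 15\right) = -3 + \left(15 + b t \sqrt{-40 + t}\right) = 12 + b t \sqrt{-40 + t}$)
$S{\left(6,-110 \right)} 57 = \left(12 - 660 \sqrt{-40 + 6}\right) 57 = \left(12 - 660 \sqrt{-34}\right) 57 = \left(12 - 660 i \sqrt{34}\right) 57 = 684 - 37620 i \sqrt{34}$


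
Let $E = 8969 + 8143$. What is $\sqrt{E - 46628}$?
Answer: $2 i \sqrt{7379} \approx 171.8 i$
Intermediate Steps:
$E = 17112$
$\sqrt{E - 46628} = \sqrt{17112 - 46628} = \sqrt{-29516} = 2 i \sqrt{7379}$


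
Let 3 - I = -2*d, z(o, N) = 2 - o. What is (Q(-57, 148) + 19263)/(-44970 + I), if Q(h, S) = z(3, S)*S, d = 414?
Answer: -19115/44139 ≈ -0.43306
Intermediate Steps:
I = 831 (I = 3 - (-2)*414 = 3 - 1*(-828) = 3 + 828 = 831)
Q(h, S) = -S (Q(h, S) = (2 - 1*3)*S = (2 - 3)*S = -S)
(Q(-57, 148) + 19263)/(-44970 + I) = (-1*148 + 19263)/(-44970 + 831) = (-148 + 19263)/(-44139) = 19115*(-1/44139) = -19115/44139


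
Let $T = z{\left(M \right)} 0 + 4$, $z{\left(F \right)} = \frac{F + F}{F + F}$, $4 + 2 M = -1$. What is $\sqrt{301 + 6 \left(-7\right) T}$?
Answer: $\sqrt{133} \approx 11.533$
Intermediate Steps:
$M = - \frac{5}{2}$ ($M = -2 + \frac{1}{2} \left(-1\right) = -2 - \frac{1}{2} = - \frac{5}{2} \approx -2.5$)
$z{\left(F \right)} = 1$ ($z{\left(F \right)} = \frac{2 F}{2 F} = 2 F \frac{1}{2 F} = 1$)
$T = 4$ ($T = 1 \cdot 0 + 4 = 0 + 4 = 4$)
$\sqrt{301 + 6 \left(-7\right) T} = \sqrt{301 + 6 \left(-7\right) 4} = \sqrt{301 - 168} = \sqrt{133}$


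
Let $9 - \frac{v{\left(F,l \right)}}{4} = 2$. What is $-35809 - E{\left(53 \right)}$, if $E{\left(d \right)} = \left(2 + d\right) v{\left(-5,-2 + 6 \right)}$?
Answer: $-37349$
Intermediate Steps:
$v{\left(F,l \right)} = 28$ ($v{\left(F,l \right)} = 36 - 8 = 28$)
$E{\left(d \right)} = 56 + 28 d$ ($E{\left(d \right)} = \left(2 + d\right) 28 = 56 + 28 d$)
$-35809 - E{\left(53 \right)} = -35809 - \left(56 + 28 \cdot 53\right) = -35809 - \left(56 + 1484\right) = -35809 - 1540 = -37349$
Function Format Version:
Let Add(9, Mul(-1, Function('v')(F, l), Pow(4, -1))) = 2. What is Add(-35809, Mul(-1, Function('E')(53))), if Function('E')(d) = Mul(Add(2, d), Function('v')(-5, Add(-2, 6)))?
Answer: -37349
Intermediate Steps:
Function('v')(F, l) = 28 (Function('v')(F, l) = Add(36, Mul(-4, 2)) = Add(36, -8) = 28)
Function('E')(d) = Add(56, Mul(28, d)) (Function('E')(d) = Mul(Add(2, d), 28) = Add(56, Mul(28, d)))
Add(-35809, Mul(-1, Function('E')(53))) = Add(-35809, Mul(-1, Add(56, Mul(28, 53)))) = Add(-35809, Mul(-1, Add(56, 1484))) = Add(-35809, Mul(-1, 1540)) = Add(-35809, -1540) = -37349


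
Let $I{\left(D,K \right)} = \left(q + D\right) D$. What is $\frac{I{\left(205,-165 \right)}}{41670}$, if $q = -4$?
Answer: $\frac{2747}{2778} \approx 0.98884$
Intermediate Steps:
$I{\left(D,K \right)} = D \left(-4 + D\right)$ ($I{\left(D,K \right)} = \left(-4 + D\right) D = D \left(-4 + D\right)$)
$\frac{I{\left(205,-165 \right)}}{41670} = \frac{205 \left(-4 + 205\right)}{41670} = 205 \cdot 201 \cdot \frac{1}{41670} = 41205 \cdot \frac{1}{41670} = \frac{2747}{2778}$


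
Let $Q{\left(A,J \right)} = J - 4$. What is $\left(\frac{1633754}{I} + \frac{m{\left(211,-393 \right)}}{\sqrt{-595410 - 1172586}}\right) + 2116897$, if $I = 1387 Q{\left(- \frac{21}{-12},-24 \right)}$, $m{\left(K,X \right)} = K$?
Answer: $\frac{41105089069}{19418} - \frac{211 i \sqrt{49111}}{294666} \approx 2.1169 \cdot 10^{6} - 0.15869 i$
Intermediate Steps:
$Q{\left(A,J \right)} = -4 + J$ ($Q{\left(A,J \right)} = J - 4 = -4 + J$)
$I = -38836$ ($I = 1387 \left(-4 - 24\right) = 1387 \left(-28\right) = -38836$)
$\left(\frac{1633754}{I} + \frac{m{\left(211,-393 \right)}}{\sqrt{-595410 - 1172586}}\right) + 2116897 = \left(\frac{1633754}{-38836} + \frac{211}{\sqrt{-595410 - 1172586}}\right) + 2116897 = \left(1633754 \left(- \frac{1}{38836}\right) + \frac{211}{\sqrt{-1767996}}\right) + 2116897 = \left(- \frac{816877}{19418} + \frac{211}{6 i \sqrt{49111}}\right) + 2116897 = \left(- \frac{816877}{19418} + 211 \left(- \frac{i \sqrt{49111}}{294666}\right)\right) + 2116897 = \left(- \frac{816877}{19418} - \frac{211 i \sqrt{49111}}{294666}\right) + 2116897 = \frac{41105089069}{19418} - \frac{211 i \sqrt{49111}}{294666}$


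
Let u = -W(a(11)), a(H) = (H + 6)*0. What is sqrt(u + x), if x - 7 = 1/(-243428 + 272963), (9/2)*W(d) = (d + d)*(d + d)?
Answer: sqrt(6106243110)/29535 ≈ 2.6458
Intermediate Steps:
a(H) = 0 (a(H) = (6 + H)*0 = 0)
W(d) = 8*d**2/9 (W(d) = 2*((d + d)*(d + d))/9 = 2*((2*d)*(2*d))/9 = 2*(4*d**2)/9 = 8*d**2/9)
u = 0 (u = -8*0**2/9 = -8*0/9 = -1*0 = 0)
x = 206746/29535 (x = 7 + 1/(-243428 + 272963) = 7 + 1/29535 = 206746/29535 ≈ 7.0000)
sqrt(u + x) = sqrt(0 + 206746/29535) = sqrt(206746/29535) = sqrt(6106243110)/29535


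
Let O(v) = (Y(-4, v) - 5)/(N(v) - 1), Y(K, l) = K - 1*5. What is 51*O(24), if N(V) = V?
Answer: -714/23 ≈ -31.043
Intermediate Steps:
Y(K, l) = -5 + K (Y(K, l) = K - 5 = -5 + K)
O(v) = -14/(-1 + v) (O(v) = ((-5 - 4) - 5)/(v - 1) = (-9 - 5)/(-1 + v) = -14/(-1 + v))
51*O(24) = 51*(-14/(-1 + 24)) = 51*(-14/23) = -714/23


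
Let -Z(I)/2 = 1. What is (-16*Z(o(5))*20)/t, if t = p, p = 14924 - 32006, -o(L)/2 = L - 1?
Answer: -320/8541 ≈ -0.037466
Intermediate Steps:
o(L) = 2 - 2*L (o(L) = -2*(L - 1) = -2*(-1 + L) = 2 - 2*L)
Z(I) = -2 (Z(I) = -2*1 = -2)
p = -17082
t = -17082
(-16*Z(o(5))*20)/t = (-16*(-2)*20)/(-17082) = (32*20)*(-1/17082) = 640*(-1/17082) = -320/8541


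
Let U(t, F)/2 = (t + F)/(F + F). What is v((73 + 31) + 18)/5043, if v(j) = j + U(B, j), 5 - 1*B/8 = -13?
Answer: 2525/102541 ≈ 0.024624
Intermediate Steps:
B = 144 (B = 40 - 8*(-13) = 40 + 104 = 144)
U(t, F) = (F + t)/F (U(t, F) = 2*((t + F)/(F + F)) = 2*((F + t)/((2*F))) = 2*((F + t)*(1/(2*F))) = 2*((F + t)/(2*F)) = (F + t)/F)
v(j) = j + (144 + j)/j (v(j) = j + (j + 144)/j = j + (144 + j)/j)
v((73 + 31) + 18)/5043 = (1 + ((73 + 31) + 18) + 144/((73 + 31) + 18))/5043 = (1 + (104 + 18) + 144/(104 + 18))*(1/5043) = (1 + 122 + 144/122)*(1/5043) = (1 + 122 + 144*(1/122))*(1/5043) = (1 + 122 + 72/61)*(1/5043) = (7575/61)*(1/5043) = 2525/102541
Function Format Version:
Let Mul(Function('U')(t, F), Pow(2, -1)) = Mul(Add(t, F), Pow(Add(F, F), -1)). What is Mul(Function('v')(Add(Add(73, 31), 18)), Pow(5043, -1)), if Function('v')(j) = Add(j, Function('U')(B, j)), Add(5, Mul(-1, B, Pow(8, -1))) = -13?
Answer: Rational(2525, 102541) ≈ 0.024624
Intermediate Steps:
B = 144 (B = Add(40, Mul(-8, -13)) = Add(40, 104) = 144)
Function('U')(t, F) = Mul(Pow(F, -1), Add(F, t)) (Function('U')(t, F) = Mul(2, Mul(Add(t, F), Pow(Add(F, F), -1))) = Mul(2, Mul(Add(F, t), Pow(Mul(2, F), -1))) = Mul(2, Mul(Add(F, t), Mul(Rational(1, 2), Pow(F, -1)))) = Mul(2, Mul(Rational(1, 2), Pow(F, -1), Add(F, t))) = Mul(Pow(F, -1), Add(F, t)))
Function('v')(j) = Add(j, Mul(Pow(j, -1), Add(144, j))) (Function('v')(j) = Add(j, Mul(Pow(j, -1), Add(j, 144))) = Add(j, Mul(Pow(j, -1), Add(144, j))))
Mul(Function('v')(Add(Add(73, 31), 18)), Pow(5043, -1)) = Mul(Add(1, Add(Add(73, 31), 18), Mul(144, Pow(Add(Add(73, 31), 18), -1))), Pow(5043, -1)) = Mul(Add(1, Add(104, 18), Mul(144, Pow(Add(104, 18), -1))), Rational(1, 5043)) = Mul(Add(1, 122, Mul(144, Pow(122, -1))), Rational(1, 5043)) = Mul(Add(1, 122, Mul(144, Rational(1, 122))), Rational(1, 5043)) = Mul(Add(1, 122, Rational(72, 61)), Rational(1, 5043)) = Mul(Rational(7575, 61), Rational(1, 5043)) = Rational(2525, 102541)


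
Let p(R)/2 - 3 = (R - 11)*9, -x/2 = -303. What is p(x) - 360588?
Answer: -349872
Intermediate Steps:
x = 606 (x = -2*(-303) = 606)
p(R) = -192 + 18*R (p(R) = 6 + 2*((R - 11)*9) = 6 + 2*((-11 + R)*9) = 6 + 2*(-99 + 9*R) = 6 + (-198 + 18*R) = -192 + 18*R)
p(x) - 360588 = (-192 + 18*606) - 360588 = (-192 + 10908) - 360588 = 10716 - 360588 = -349872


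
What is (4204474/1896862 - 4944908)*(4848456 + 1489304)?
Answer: -2702133900085873760/86221 ≈ -3.1340e+13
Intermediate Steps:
(4204474/1896862 - 4944908)*(4848456 + 1489304) = (4204474*(1/1896862) - 4944908)*6337760 = (2102237/948431 - 4944908)*6337760 = -4689901937111/948431*6337760 = -2702133900085873760/86221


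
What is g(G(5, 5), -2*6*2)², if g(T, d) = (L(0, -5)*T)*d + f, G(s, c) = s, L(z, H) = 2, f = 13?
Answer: 51529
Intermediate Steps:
g(T, d) = 13 + 2*T*d (g(T, d) = (2*T)*d + 13 = 2*T*d + 13 = 13 + 2*T*d)
g(G(5, 5), -2*6*2)² = (13 + 2*5*(-2*6*2))² = (13 + 2*5*(-12*2))² = (13 + 2*5*(-24))² = (13 - 240)² = (-227)² = 51529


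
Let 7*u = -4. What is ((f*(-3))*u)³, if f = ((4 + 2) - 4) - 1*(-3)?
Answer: 216000/343 ≈ 629.74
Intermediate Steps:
f = 5 (f = (6 - 4) + 3 = 2 + 3 = 5)
u = -4/7 (u = (⅐)*(-4) = -4/7 ≈ -0.57143)
((f*(-3))*u)³ = ((5*(-3))*(-4/7))³ = (-15*(-4/7))³ = (60/7)³ = 216000/343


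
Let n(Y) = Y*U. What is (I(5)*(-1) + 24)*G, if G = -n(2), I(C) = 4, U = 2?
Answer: -80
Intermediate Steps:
n(Y) = 2*Y (n(Y) = Y*2 = 2*Y)
G = -4 (G = -2*2 = -1*4 = -4)
(I(5)*(-1) + 24)*G = (4*(-1) + 24)*(-4) = (-4 + 24)*(-4) = 20*(-4) = -80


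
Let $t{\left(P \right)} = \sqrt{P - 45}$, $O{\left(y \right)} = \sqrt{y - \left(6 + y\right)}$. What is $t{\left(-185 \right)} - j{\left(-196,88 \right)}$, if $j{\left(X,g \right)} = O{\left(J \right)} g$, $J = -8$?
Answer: $i \left(\sqrt{230} - 88 \sqrt{6}\right) \approx - 200.39 i$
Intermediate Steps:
$O{\left(y \right)} = i \sqrt{6}$ ($O{\left(y \right)} = \sqrt{-6} = i \sqrt{6}$)
$j{\left(X,g \right)} = i g \sqrt{6}$ ($j{\left(X,g \right)} = i \sqrt{6} g = i g \sqrt{6}$)
$t{\left(P \right)} = \sqrt{-45 + P}$
$t{\left(-185 \right)} - j{\left(-196,88 \right)} = \sqrt{-45 - 185} - i 88 \sqrt{6} = \sqrt{-230} - 88 i \sqrt{6} = i \sqrt{230} - 88 i \sqrt{6}$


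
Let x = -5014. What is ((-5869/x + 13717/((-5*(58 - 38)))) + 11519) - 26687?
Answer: -3836712669/250700 ≈ -15304.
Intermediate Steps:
((-5869/x + 13717/((-5*(58 - 38)))) + 11519) - 26687 = ((-5869/(-5014) + 13717/((-5*(58 - 38)))) + 11519) - 26687 = ((-5869*(-1/5014) + 13717/((-5*20))) + 11519) - 26687 = ((5869/5014 + 13717/(-100)) + 11519) - 26687 = ((5869/5014 + 13717*(-1/100)) + 11519) - 26687 = ((5869/5014 - 13717/100) + 11519) - 26687 = (-34095069/250700 + 11519) - 26687 = 2853718231/250700 - 26687 = -3836712669/250700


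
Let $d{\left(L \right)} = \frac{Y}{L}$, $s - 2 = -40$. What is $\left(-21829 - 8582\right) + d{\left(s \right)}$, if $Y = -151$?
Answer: $- \frac{1155467}{38} \approx -30407.0$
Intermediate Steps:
$s = -38$ ($s = 2 - 40 = -38$)
$d{\left(L \right)} = - \frac{151}{L}$
$\left(-21829 - 8582\right) + d{\left(s \right)} = \left(-21829 - 8582\right) - \frac{151}{-38} = -30411 - - \frac{151}{38} = -30411 + \frac{151}{38} = - \frac{1155467}{38}$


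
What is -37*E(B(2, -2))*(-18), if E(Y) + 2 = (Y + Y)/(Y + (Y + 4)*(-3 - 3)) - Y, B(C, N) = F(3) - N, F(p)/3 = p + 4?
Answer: -2344986/139 ≈ -16870.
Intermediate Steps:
F(p) = 12 + 3*p (F(p) = 3*(p + 4) = 3*(4 + p) = 12 + 3*p)
B(C, N) = 21 - N (B(C, N) = (12 + 3*3) - N = (12 + 9) - N = 21 - N)
E(Y) = -2 - Y + 2*Y/(-24 - 5*Y) (E(Y) = -2 + ((Y + Y)/(Y + (Y + 4)*(-3 - 3)) - Y) = -2 + ((2*Y)/(Y + (4 + Y)*(-6)) - Y) = -2 + ((2*Y)/(Y + (-24 - 6*Y)) - Y) = -2 + ((2*Y)/(-24 - 5*Y) - Y) = -2 + (2*Y/(-24 - 5*Y) - Y) = -2 + (-Y + 2*Y/(-24 - 5*Y)) = -2 - Y + 2*Y/(-24 - 5*Y))
-37*E(B(2, -2))*(-18) = -37*(-48 - 36*(21 - 1*(-2)) - 5*(21 - 1*(-2))²)/(24 + 5*(21 - 1*(-2)))*(-18) = -37*(-48 - 36*(21 + 2) - 5*(21 + 2)²)/(24 + 5*(21 + 2))*(-18) = -37*(-48 - 36*23 - 5*23²)/(24 + 5*23)*(-18) = -37*(-48 - 828 - 5*529)/(24 + 115)*(-18) = -37*(-48 - 828 - 2645)/139*(-18) = -37*(-3521)/139*(-18) = -37*(-3521/139)*(-18) = (130277/139)*(-18) = -2344986/139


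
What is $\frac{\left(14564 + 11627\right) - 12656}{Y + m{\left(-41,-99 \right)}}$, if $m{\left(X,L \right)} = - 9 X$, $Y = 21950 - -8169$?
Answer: $\frac{13535}{30488} \approx 0.44394$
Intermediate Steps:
$Y = 30119$ ($Y = 21950 + 8169 = 30119$)
$\frac{\left(14564 + 11627\right) - 12656}{Y + m{\left(-41,-99 \right)}} = \frac{\left(14564 + 11627\right) - 12656}{30119 - -369} = \frac{26191 - 12656}{30119 + 369} = \frac{13535}{30488}$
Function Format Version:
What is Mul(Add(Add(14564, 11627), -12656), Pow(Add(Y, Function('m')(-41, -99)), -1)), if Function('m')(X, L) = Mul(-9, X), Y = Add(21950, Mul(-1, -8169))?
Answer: Rational(13535, 30488) ≈ 0.44394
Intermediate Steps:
Y = 30119 (Y = Add(21950, 8169) = 30119)
Mul(Add(Add(14564, 11627), -12656), Pow(Add(Y, Function('m')(-41, -99)), -1)) = Mul(Add(Add(14564, 11627), -12656), Pow(Add(30119, Mul(-9, -41)), -1)) = Mul(Add(26191, -12656), Pow(Add(30119, 369), -1)) = Mul(13535, Pow(30488, -1)) = Mul(13535, Rational(1, 30488)) = Rational(13535, 30488)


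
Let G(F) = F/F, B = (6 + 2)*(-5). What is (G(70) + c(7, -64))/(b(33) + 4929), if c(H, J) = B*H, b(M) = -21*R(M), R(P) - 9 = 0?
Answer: -93/1580 ≈ -0.058861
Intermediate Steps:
R(P) = 9 (R(P) = 9 + 0 = 9)
b(M) = -189 (b(M) = -21*9 = -189)
B = -40 (B = 8*(-5) = -40)
G(F) = 1
c(H, J) = -40*H
(G(70) + c(7, -64))/(b(33) + 4929) = (1 - 40*7)/(-189 + 4929) = (1 - 280)/4740 = -279*1/4740 = -93/1580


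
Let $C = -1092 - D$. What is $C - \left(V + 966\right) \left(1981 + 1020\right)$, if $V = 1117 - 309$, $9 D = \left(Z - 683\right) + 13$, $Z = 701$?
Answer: $- \frac{47923825}{9} \approx -5.3249 \cdot 10^{6}$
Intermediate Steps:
$D = \frac{31}{9}$ ($D = \frac{\left(701 - 683\right) + 13}{9} = \frac{18 + 13}{9} = \frac{1}{9} \cdot 31 = \frac{31}{9} \approx 3.4444$)
$V = 808$ ($V = 1117 - 309 = 808$)
$C = - \frac{9859}{9}$ ($C = -1092 - \frac{31}{9} = - \frac{9859}{9} \approx -1095.4$)
$C - \left(V + 966\right) \left(1981 + 1020\right) = - \frac{9859}{9} - \left(808 + 966\right) \left(1981 + 1020\right) = - \frac{9859}{9} - 1774 \cdot 3001 = - \frac{9859}{9} - 5323774 = - \frac{47923825}{9}$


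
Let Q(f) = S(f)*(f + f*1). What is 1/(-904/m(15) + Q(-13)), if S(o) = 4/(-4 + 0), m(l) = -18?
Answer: 9/686 ≈ 0.013120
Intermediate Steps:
S(o) = -1 (S(o) = 4/(-4) = 4*(-1/4) = -1)
Q(f) = -2*f (Q(f) = -(f + f*1) = -(f + f) = -2*f)
1/(-904/m(15) + Q(-13)) = 1/(-904/(-18) - 2*(-13)) = 1/(-904*(-1/18) + 26) = 1/(452/9 + 26) = 1/(686/9) = 9/686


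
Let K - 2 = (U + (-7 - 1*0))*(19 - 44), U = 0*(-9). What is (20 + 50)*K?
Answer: 12390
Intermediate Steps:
U = 0
K = 177 (K = 2 + (0 + (-7 - 1*0))*(19 - 44) = 2 + (0 + (-7 + 0))*(-25) = 2 + (0 - 7)*(-25) = 2 - 7*(-25) = 2 + 175 = 177)
(20 + 50)*K = (20 + 50)*177 = 70*177 = 12390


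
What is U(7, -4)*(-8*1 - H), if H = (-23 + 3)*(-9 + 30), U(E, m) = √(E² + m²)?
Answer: 412*√65 ≈ 3321.6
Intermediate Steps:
H = -420 (H = -20*21 = -420)
U(7, -4)*(-8*1 - H) = √(7² + (-4)²)*(-8*1 - 1*(-420)) = √(49 + 16)*(-8 + 420) = √65*412 = 412*√65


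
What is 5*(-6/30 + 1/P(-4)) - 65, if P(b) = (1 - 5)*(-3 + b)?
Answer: -1843/28 ≈ -65.821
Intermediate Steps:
P(b) = 12 - 4*b (P(b) = -4*(-3 + b) = 12 - 4*b)
5*(-6/30 + 1/P(-4)) - 65 = 5*(-6/30 + 1/(12 - 4*(-4))) - 65 = 5*(-6*1/30 + 1/(12 + 16)) - 65 = 5*(-⅕ + 1/28) - 65 = 5*(-23/140) - 65 = -23/28 - 65 = -1843/28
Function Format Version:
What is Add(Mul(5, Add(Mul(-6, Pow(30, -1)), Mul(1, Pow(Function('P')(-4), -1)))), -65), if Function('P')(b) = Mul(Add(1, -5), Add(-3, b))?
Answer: Rational(-1843, 28) ≈ -65.821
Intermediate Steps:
Function('P')(b) = Add(12, Mul(-4, b)) (Function('P')(b) = Mul(-4, Add(-3, b)) = Add(12, Mul(-4, b)))
Add(Mul(5, Add(Mul(-6, Pow(30, -1)), Mul(1, Pow(Function('P')(-4), -1)))), -65) = Add(Mul(5, Add(Mul(-6, Pow(30, -1)), Mul(1, Pow(Add(12, Mul(-4, -4)), -1)))), -65) = Add(Mul(5, Add(Mul(-6, Rational(1, 30)), Mul(1, Pow(Add(12, 16), -1)))), -65) = Add(Mul(5, Add(Rational(-1, 5), Mul(1, Pow(28, -1)))), -65) = Add(Mul(5, Add(Rational(-1, 5), Mul(1, Rational(1, 28)))), -65) = Add(Mul(5, Add(Rational(-1, 5), Rational(1, 28))), -65) = Add(Mul(5, Rational(-23, 140)), -65) = Add(Rational(-23, 28), -65) = Rational(-1843, 28)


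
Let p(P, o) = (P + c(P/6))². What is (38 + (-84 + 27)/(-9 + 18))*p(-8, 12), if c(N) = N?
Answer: 74480/27 ≈ 2758.5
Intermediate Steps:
p(P, o) = 49*P²/36 (p(P, o) = (P + P/6)² = (7*P/6)² = 49*P²/36)
(38 + (-84 + 27)/(-9 + 18))*p(-8, 12) = (38 + (-84 + 27)/(-9 + 18))*((49/36)*(-8)²) = (38 - 57/9)*((49/36)*64) = (38 - 57*⅑)*(784/9) = (38 - 19/3)*(784/9) = (95/3)*(784/9) = 74480/27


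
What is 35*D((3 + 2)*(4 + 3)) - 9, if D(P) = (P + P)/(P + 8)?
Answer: 2063/43 ≈ 47.977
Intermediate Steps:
D(P) = 2*P/(8 + P) (D(P) = (2*P)/(8 + P) = 2*P/(8 + P))
35*D((3 + 2)*(4 + 3)) - 9 = 35*(2*((3 + 2)*(4 + 3))/(8 + (3 + 2)*(4 + 3))) - 9 = 35*(2*(5*7)/(8 + 5*7)) - 9 = 35*(2*35/(8 + 35)) - 9 = 35*(2*35/43) - 9 = 35*(2*35*(1/43)) - 9 = 35*(70/43) - 9 = 2450/43 - 9 = 2063/43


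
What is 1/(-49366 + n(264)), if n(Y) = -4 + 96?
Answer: -1/49274 ≈ -2.0295e-5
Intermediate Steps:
n(Y) = 92
1/(-49366 + n(264)) = 1/(-49366 + 92) = 1/(-49274) = -1/49274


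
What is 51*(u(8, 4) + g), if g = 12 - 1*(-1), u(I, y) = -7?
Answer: 306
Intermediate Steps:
g = 13 (g = 12 + 1 = 13)
51*(u(8, 4) + g) = 51*(-7 + 13) = 51*6 = 306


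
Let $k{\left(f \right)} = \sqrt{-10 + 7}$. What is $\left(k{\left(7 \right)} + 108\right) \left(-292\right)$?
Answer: $-31536 - 292 i \sqrt{3} \approx -31536.0 - 505.76 i$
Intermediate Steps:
$k{\left(f \right)} = i \sqrt{3}$ ($k{\left(f \right)} = \sqrt{-3} = i \sqrt{3}$)
$\left(k{\left(7 \right)} + 108\right) \left(-292\right) = \left(i \sqrt{3} + 108\right) \left(-292\right) = \left(108 + i \sqrt{3}\right) \left(-292\right) = -31536 - 292 i \sqrt{3}$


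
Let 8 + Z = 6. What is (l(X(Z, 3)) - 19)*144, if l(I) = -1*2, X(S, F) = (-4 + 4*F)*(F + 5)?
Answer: -3024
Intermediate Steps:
Z = -2 (Z = -8 + 6 = -2)
X(S, F) = (-4 + 4*F)*(5 + F)
l(I) = -2
(l(X(Z, 3)) - 19)*144 = (-2 - 19)*144 = -21*144 = -3024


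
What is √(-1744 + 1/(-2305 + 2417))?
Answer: 3*I*√151921/28 ≈ 41.761*I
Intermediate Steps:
√(-1744 + 1/(-2305 + 2417)) = √(-1744 + 1/112) = √(-195327/112) = 3*I*√151921/28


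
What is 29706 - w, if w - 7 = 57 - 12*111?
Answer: 30974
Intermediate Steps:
w = -1268 (w = 7 + (57 - 12*111) = 7 + (57 - 1332) = 7 - 1275 = -1268)
29706 - w = 29706 - 1*(-1268) = 29706 + 1268 = 30974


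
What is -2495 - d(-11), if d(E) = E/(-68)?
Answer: -169671/68 ≈ -2495.2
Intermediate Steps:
d(E) = -E/68 (d(E) = E*(-1/68) = -E/68)
-2495 - d(-11) = -2495 - (-1)*(-11)/68 = -2495 - 1*11/68 = -2495 - 11/68 = -169671/68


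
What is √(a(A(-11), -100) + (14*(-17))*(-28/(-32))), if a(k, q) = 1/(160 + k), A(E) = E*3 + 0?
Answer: I*√13434949/254 ≈ 14.431*I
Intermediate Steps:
A(E) = 3*E (A(E) = 3*E + 0 = 3*E)
√(a(A(-11), -100) + (14*(-17))*(-28/(-32))) = √(1/(160 + 3*(-11)) + (14*(-17))*(-28/(-32))) = √(1/(160 - 33) - (-6664)*(-1)/32) = √(1/127 - 238*7/8) = √(1/127 - 833/4) = √(-105787/508) = I*√13434949/254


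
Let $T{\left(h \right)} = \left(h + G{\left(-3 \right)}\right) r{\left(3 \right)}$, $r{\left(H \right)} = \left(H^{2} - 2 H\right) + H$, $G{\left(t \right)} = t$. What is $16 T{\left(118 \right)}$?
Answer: $11040$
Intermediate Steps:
$r{\left(H \right)} = H^{2} - H$
$T{\left(h \right)} = -18 + 6 h$ ($T{\left(h \right)} = \left(h - 3\right) 3 \left(-1 + 3\right) = \left(-3 + h\right) 3 \cdot 2 = \left(-3 + h\right) 6 = -18 + 6 h$)
$16 T{\left(118 \right)} = 16 \left(-18 + 6 \cdot 118\right) = 16 \left(-18 + 708\right) = 16 \cdot 690 = 11040$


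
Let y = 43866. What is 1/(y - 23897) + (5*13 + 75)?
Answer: 2795661/19969 ≈ 140.00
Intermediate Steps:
1/(y - 23897) + (5*13 + 75) = 1/(43866 - 23897) + (5*13 + 75) = 1/19969 + (65 + 75) = 1/19969 + 140 = 2795661/19969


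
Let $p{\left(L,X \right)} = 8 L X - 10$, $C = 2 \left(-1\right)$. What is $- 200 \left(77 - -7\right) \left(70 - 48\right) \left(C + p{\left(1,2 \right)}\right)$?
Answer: $-1478400$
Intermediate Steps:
$C = -2$
$p{\left(L,X \right)} = -10 + 8 L X$ ($p{\left(L,X \right)} = 8 L X - 10 = -10 + 8 L X$)
$- 200 \left(77 - -7\right) \left(70 - 48\right) \left(C + p{\left(1,2 \right)}\right) = - 200 \left(77 - -7\right) \left(70 - 48\right) \left(-2 - \left(10 - 16\right)\right) = - 200 \left(77 + 7\right) 22 \left(-2 + \left(-10 + 16\right)\right) = \left(-200\right) 84 \cdot 22 \left(-2 + 6\right) = - 16800 \cdot 22 \cdot 4 = \left(-16800\right) 88 = -1478400$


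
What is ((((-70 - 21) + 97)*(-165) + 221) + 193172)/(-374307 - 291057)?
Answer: -192403/665364 ≈ -0.28917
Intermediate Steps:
((((-70 - 21) + 97)*(-165) + 221) + 193172)/(-374307 - 291057) = (((-91 + 97)*(-165) + 221) + 193172)/(-665364) = ((6*(-165) + 221) + 193172)*(-1/665364) = ((-990 + 221) + 193172)*(-1/665364) = (-769 + 193172)*(-1/665364) = 192403*(-1/665364) = -192403/665364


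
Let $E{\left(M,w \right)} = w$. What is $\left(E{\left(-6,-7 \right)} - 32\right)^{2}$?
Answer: $1521$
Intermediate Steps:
$\left(E{\left(-6,-7 \right)} - 32\right)^{2} = \left(-7 - 32\right)^{2} = \left(-39\right)^{2} = 1521$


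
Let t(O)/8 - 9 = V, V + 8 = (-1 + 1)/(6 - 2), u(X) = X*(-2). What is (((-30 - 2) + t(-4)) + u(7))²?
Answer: 1444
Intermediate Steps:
u(X) = -2*X
V = -8 (V = -8 + (-1 + 1)/(6 - 2) = -8 + 0/4 = -8 + 0*(¼) = -8 + 0 = -8)
t(O) = 8 (t(O) = 72 + 8*(-8) = 72 - 64 = 8)
(((-30 - 2) + t(-4)) + u(7))² = (((-30 - 2) + 8) - 2*7)² = ((-32 + 8) - 14)² = (-24 - 14)² = (-38)² = 1444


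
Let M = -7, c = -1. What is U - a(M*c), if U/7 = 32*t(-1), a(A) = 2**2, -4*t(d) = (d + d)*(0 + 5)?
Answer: 556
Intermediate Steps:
t(d) = -5*d/2 (t(d) = -(d + d)*(0 + 5)/4 = -2*d*5/4 = -5*d/2)
a(A) = 4
U = 560 (U = 7*(32*(-5/2*(-1))) = 7*(32*(5/2)) = 7*80 = 560)
U - a(M*c) = 560 - 1*4 = 560 - 4 = 556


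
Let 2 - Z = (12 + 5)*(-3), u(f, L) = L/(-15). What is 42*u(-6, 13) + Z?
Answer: 83/5 ≈ 16.600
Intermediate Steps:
u(f, L) = -L/15 (u(f, L) = L*(-1/15) = -L/15)
Z = 53 (Z = 2 - (12 + 5)*(-3) = 2 - 17*(-3) = 2 - 1*(-51) = 2 + 51 = 53)
42*u(-6, 13) + Z = 42*(-1/15*13) + 53 = 42*(-13/15) + 53 = -182/5 + 53 = 83/5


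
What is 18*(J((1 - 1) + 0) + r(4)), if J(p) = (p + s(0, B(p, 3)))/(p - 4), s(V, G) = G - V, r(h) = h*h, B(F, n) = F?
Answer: 288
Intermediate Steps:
r(h) = h²
J(p) = 2*p/(-4 + p) (J(p) = (p + (p - 1*0))/(p - 4) = (p + (p + 0))/(-4 + p) = (p + p)/(-4 + p) = (2*p)/(-4 + p) = 2*p/(-4 + p))
18*(J((1 - 1) + 0) + r(4)) = 18*(2*((1 - 1) + 0)/(-4 + ((1 - 1) + 0)) + 4²) = 18*(2*(0 + 0)/(-4 + (0 + 0)) + 16) = 18*(2*0/(-4 + 0) + 16) = 18*(2*0/(-4) + 16) = 18*(2*0*(-¼) + 16) = 18*(0 + 16) = 18*16 = 288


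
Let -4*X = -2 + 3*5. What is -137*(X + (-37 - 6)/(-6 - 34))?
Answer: 11919/40 ≈ 297.98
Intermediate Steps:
X = -13/4 (X = -(-2 + 3*5)/4 = -(-2 + 15)/4 = -¼*13 = -13/4 ≈ -3.2500)
-137*(X + (-37 - 6)/(-6 - 34)) = -137*(-13/4 + (-37 - 6)/(-6 - 34)) = -137*(-13/4 - 43/(-40)) = -137*(-13/4 - 43*(-1/40)) = -137*(-13/4 + 43/40) = -137*(-87/40) = 11919/40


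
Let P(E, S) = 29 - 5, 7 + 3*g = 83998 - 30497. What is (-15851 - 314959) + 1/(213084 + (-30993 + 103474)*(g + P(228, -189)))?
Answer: -1284587001103377/3883156498 ≈ -3.3081e+5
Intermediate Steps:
g = 53494/3 (g = -7/3 + (83998 - 30497)/3 = -7/3 + (⅓)*53501 = -7/3 + 53501/3 = 53494/3 ≈ 17831.)
P(E, S) = 24
(-15851 - 314959) + 1/(213084 + (-30993 + 103474)*(g + P(228, -189))) = (-15851 - 314959) + 1/(213084 + (-30993 + 103474)*(53494/3 + 24)) = -330810 + 1/(213084 + 72481*(53566/3)) = -330810 + 1/(213084 + 3882517246/3) = -330810 + 1/(3883156498/3) = -330810 + 3/3883156498 = -1284587001103377/3883156498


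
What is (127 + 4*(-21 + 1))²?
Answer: 2209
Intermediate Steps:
(127 + 4*(-21 + 1))² = (127 + 4*(-20))² = (127 - 80)² = 47² = 2209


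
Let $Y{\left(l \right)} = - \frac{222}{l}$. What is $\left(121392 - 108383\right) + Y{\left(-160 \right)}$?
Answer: $\frac{1040831}{80} \approx 13010.0$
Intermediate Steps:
$\left(121392 - 108383\right) + Y{\left(-160 \right)} = \left(121392 - 108383\right) - \frac{222}{-160} = 13009 - - \frac{111}{80} = 13009 + \frac{111}{80} = \frac{1040831}{80}$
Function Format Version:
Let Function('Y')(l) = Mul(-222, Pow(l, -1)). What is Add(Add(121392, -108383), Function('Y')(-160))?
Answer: Rational(1040831, 80) ≈ 13010.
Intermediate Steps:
Add(Add(121392, -108383), Function('Y')(-160)) = Add(Add(121392, -108383), Mul(-222, Pow(-160, -1))) = Add(13009, Mul(-222, Rational(-1, 160))) = Add(13009, Rational(111, 80)) = Rational(1040831, 80)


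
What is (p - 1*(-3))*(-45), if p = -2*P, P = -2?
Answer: -315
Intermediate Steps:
p = 4 (p = -2*(-2) = 4)
(p - 1*(-3))*(-45) = (4 - 1*(-3))*(-45) = (4 + 3)*(-45) = 7*(-45) = -315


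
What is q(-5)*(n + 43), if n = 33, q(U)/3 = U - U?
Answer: 0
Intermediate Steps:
q(U) = 0 (q(U) = 3*(U - U) = 3*0 = 0)
q(-5)*(n + 43) = 0*(33 + 43) = 0*76 = 0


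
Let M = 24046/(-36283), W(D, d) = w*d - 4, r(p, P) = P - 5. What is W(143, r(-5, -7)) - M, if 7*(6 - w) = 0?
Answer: -2733462/36283 ≈ -75.337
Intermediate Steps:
r(p, P) = -5 + P
w = 6 (w = 6 - ⅐*0 = 6 + 0 = 6)
W(D, d) = -4 + 6*d (W(D, d) = 6*d - 4 = -4 + 6*d)
M = -24046/36283 (M = 24046*(-1/36283) = -24046/36283 ≈ -0.66273)
W(143, r(-5, -7)) - M = (-4 + 6*(-5 - 7)) - 1*(-24046/36283) = (-4 + 6*(-12)) + 24046/36283 = (-4 - 72) + 24046/36283 = -76 + 24046/36283 = -2733462/36283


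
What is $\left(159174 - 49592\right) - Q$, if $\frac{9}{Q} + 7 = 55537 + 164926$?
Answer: $\frac{24158009383}{220456} \approx 1.0958 \cdot 10^{5}$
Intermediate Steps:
$Q = \frac{9}{220456}$ ($Q = \frac{9}{-7 + \left(55537 + 164926\right)} = \frac{9}{-7 + 220463} = \frac{9}{220456} \approx 4.0824 \cdot 10^{-5}$)
$\left(159174 - 49592\right) - Q = \left(159174 - 49592\right) - \frac{9}{220456} = 109582 - \frac{9}{220456} = \frac{24158009383}{220456}$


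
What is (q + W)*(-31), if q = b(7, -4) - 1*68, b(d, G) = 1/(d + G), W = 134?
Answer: -6169/3 ≈ -2056.3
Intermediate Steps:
b(d, G) = 1/(G + d)
q = -203/3 (q = 1/(-4 + 7) - 1*68 = 1/3 - 68 = ⅓ - 68 = -203/3 ≈ -67.667)
(q + W)*(-31) = (-203/3 + 134)*(-31) = (199/3)*(-31) = -6169/3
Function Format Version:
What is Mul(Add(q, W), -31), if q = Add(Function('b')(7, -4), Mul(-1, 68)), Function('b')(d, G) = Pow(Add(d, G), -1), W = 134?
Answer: Rational(-6169, 3) ≈ -2056.3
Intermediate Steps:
Function('b')(d, G) = Pow(Add(G, d), -1)
q = Rational(-203, 3) (q = Add(Pow(Add(-4, 7), -1), Mul(-1, 68)) = Add(Pow(3, -1), -68) = Add(Rational(1, 3), -68) = Rational(-203, 3) ≈ -67.667)
Mul(Add(q, W), -31) = Mul(Add(Rational(-203, 3), 134), -31) = Mul(Rational(199, 3), -31) = Rational(-6169, 3)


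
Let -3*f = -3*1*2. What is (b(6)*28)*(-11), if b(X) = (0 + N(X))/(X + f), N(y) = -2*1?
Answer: 77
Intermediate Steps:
f = 2 (f = -(-3*1)*2/3 = -(-1)*2 = -⅓*(-6) = 2)
N(y) = -2
b(X) = -2/(2 + X) (b(X) = (0 - 2)/(X + 2) = -2/(2 + X))
(b(6)*28)*(-11) = (-2/(2 + 6)*28)*(-11) = (-2/8*28)*(-11) = (-2*⅛*28)*(-11) = -¼*28*(-11) = -7*(-11) = 77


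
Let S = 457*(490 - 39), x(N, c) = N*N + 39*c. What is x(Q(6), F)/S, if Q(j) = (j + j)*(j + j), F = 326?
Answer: 33450/206107 ≈ 0.16229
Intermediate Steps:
Q(j) = 4*j**2 (Q(j) = (2*j)*(2*j) = 4*j**2)
x(N, c) = N**2 + 39*c
S = 206107 (S = 457*451 = 206107)
x(Q(6), F)/S = ((4*6**2)**2 + 39*326)/206107 = ((4*36)**2 + 12714)*(1/206107) = (144**2 + 12714)*(1/206107) = (20736 + 12714)*(1/206107) = 33450*(1/206107) = 33450/206107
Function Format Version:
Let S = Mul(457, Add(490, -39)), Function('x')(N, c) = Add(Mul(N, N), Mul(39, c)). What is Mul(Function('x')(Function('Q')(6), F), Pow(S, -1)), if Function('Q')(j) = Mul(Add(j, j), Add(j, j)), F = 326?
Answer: Rational(33450, 206107) ≈ 0.16229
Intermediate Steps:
Function('Q')(j) = Mul(4, Pow(j, 2)) (Function('Q')(j) = Mul(Mul(2, j), Mul(2, j)) = Mul(4, Pow(j, 2)))
Function('x')(N, c) = Add(Pow(N, 2), Mul(39, c))
S = 206107 (S = Mul(457, 451) = 206107)
Mul(Function('x')(Function('Q')(6), F), Pow(S, -1)) = Mul(Add(Pow(Mul(4, Pow(6, 2)), 2), Mul(39, 326)), Pow(206107, -1)) = Mul(Add(Pow(Mul(4, 36), 2), 12714), Rational(1, 206107)) = Mul(Add(Pow(144, 2), 12714), Rational(1, 206107)) = Mul(Add(20736, 12714), Rational(1, 206107)) = Mul(33450, Rational(1, 206107)) = Rational(33450, 206107)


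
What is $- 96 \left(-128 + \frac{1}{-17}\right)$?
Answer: $\frac{208992}{17} \approx 12294.0$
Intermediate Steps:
$- 96 \left(-128 + \frac{1}{-17}\right) = - 96 \left(-128 - \frac{1}{17}\right) = \left(-96\right) \left(- \frac{2177}{17}\right) = \frac{208992}{17}$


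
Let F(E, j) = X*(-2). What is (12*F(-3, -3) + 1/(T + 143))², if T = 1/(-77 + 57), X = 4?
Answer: 75319509136/8173881 ≈ 9214.7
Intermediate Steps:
F(E, j) = -8 (F(E, j) = 4*(-2) = -8)
T = -1/20 (T = 1/(-20) = -1/20 ≈ -0.050000)
(12*F(-3, -3) + 1/(T + 143))² = (12*(-8) + 1/(-1/20 + 143))² = (-96 + 1/(2859/20))² = (-96 + 20/2859)² = (-274444/2859)² = 75319509136/8173881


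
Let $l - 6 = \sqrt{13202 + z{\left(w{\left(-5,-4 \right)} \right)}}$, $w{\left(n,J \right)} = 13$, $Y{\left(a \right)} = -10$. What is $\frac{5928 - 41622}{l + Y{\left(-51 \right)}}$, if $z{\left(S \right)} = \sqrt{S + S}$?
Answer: $\frac{35694}{4 - \sqrt{13202 + \sqrt{26}}} \approx -321.79$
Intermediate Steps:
$z{\left(S \right)} = \sqrt{2} \sqrt{S}$ ($z{\left(S \right)} = \sqrt{2 S} = \sqrt{2} \sqrt{S}$)
$l = 6 + \sqrt{13202 + \sqrt{26}}$ ($l = 6 + \sqrt{13202 + \sqrt{2} \sqrt{13}} = 6 + \sqrt{13202 + \sqrt{26}} \approx 120.92$)
$\frac{5928 - 41622}{l + Y{\left(-51 \right)}} = \frac{5928 - 41622}{\left(6 + \sqrt{13202 + \sqrt{26}}\right) - 10} = - \frac{35694}{-4 + \sqrt{13202 + \sqrt{26}}}$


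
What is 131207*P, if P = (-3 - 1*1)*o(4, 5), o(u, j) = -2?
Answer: 1049656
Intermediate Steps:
P = 8 (P = (-3 - 1*1)*(-2) = (-3 - 1)*(-2) = -4*(-2) = 8)
131207*P = 131207*8 = 1049656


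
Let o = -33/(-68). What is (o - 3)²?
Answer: 29241/4624 ≈ 6.3237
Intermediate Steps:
o = 33/68 (o = -33*(-1/68) = 33/68 ≈ 0.48529)
(o - 3)² = (33/68 - 3)² = (-171/68)² = 29241/4624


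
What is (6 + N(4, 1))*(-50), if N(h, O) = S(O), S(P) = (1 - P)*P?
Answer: -300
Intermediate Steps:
S(P) = P*(1 - P)
N(h, O) = O*(1 - O)
(6 + N(4, 1))*(-50) = (6 + 1*(1 - 1*1))*(-50) = (6 + 1*(1 - 1))*(-50) = (6 + 1*0)*(-50) = (6 + 0)*(-50) = 6*(-50) = -300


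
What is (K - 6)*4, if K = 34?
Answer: 112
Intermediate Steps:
(K - 6)*4 = (34 - 6)*4 = 28*4 = 112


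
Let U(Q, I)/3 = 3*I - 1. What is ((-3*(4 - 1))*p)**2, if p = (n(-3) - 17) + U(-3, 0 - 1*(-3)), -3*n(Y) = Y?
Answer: 5184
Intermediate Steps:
U(Q, I) = -3 + 9*I (U(Q, I) = 3*(3*I - 1) = 3*(-1 + 3*I) = -3 + 9*I)
n(Y) = -Y/3
p = 8 (p = (-1/3*(-3) - 17) + (-3 + 9*(0 - 1*(-3))) = (1 - 17) + (-3 + 9*(0 + 3)) = -16 + (-3 + 9*3) = -16 + (-3 + 27) = -16 + 24 = 8)
((-3*(4 - 1))*p)**2 = (-3*(4 - 1)*8)**2 = (-3*3*8)**2 = (-1*9*8)**2 = (-9*8)**2 = (-72)**2 = 5184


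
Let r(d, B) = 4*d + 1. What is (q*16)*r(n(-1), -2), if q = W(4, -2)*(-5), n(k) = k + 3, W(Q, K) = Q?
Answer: -2880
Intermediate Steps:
n(k) = 3 + k
r(d, B) = 1 + 4*d
q = -20 (q = 4*(-5) = -20)
(q*16)*r(n(-1), -2) = (-20*16)*(1 + 4*(3 - 1)) = -320*(1 + 4*2) = -320*(1 + 8) = -320*9 = -2880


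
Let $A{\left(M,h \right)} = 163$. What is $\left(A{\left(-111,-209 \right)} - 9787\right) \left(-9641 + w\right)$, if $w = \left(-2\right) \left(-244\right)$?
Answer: $88088472$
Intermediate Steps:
$w = 488$
$\left(A{\left(-111,-209 \right)} - 9787\right) \left(-9641 + w\right) = \left(163 - 9787\right) \left(-9641 + 488\right) = \left(-9624\right) \left(-9153\right) = 88088472$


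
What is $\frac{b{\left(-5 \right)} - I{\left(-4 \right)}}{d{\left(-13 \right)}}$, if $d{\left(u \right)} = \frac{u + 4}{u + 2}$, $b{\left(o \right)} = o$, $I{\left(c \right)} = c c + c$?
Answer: $- \frac{187}{9} \approx -20.778$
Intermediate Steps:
$I{\left(c \right)} = c + c^{2}$ ($I{\left(c \right)} = c^{2} + c = c + c^{2}$)
$d{\left(u \right)} = \frac{4 + u}{2 + u}$
$\frac{b{\left(-5 \right)} - I{\left(-4 \right)}}{d{\left(-13 \right)}} = \frac{-5 - - 4 \left(1 - 4\right)}{\frac{1}{2 - 13} \left(4 - 13\right)} = \frac{-5 - \left(-4\right) \left(-3\right)}{\frac{1}{-11} \left(-9\right)} = \frac{-5 - 12}{\left(- \frac{1}{11}\right) \left(-9\right)} = \frac{-5 - 12}{\frac{9}{11}} = \left(-17\right) \frac{11}{9} = - \frac{187}{9}$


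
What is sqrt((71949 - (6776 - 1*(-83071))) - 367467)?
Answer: I*sqrt(385365) ≈ 620.78*I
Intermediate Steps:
sqrt((71949 - (6776 - 1*(-83071))) - 367467) = sqrt((71949 - (6776 + 83071)) - 367467) = sqrt((71949 - 1*89847) - 367467) = sqrt((71949 - 89847) - 367467) = sqrt(-17898 - 367467) = sqrt(-385365) = I*sqrt(385365)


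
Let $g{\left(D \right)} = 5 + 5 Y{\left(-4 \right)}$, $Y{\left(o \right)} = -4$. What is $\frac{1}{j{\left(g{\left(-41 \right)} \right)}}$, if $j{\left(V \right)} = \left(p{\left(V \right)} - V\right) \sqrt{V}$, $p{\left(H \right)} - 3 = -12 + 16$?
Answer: $- \frac{i \sqrt{15}}{330} \approx - 0.011736 i$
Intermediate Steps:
$p{\left(H \right)} = 7$ ($p{\left(H \right)} = 3 + \left(-12 + 16\right) = 3 + 4 = 7$)
$g{\left(D \right)} = -15$ ($g{\left(D \right)} = 5 + 5 \left(-4\right) = 5 - 20 = -15$)
$j{\left(V \right)} = \sqrt{V} \left(7 - V\right)$ ($j{\left(V \right)} = \left(7 - V\right) \sqrt{V} = \sqrt{V} \left(7 - V\right)$)
$\frac{1}{j{\left(g{\left(-41 \right)} \right)}} = \frac{1}{\sqrt{-15} \left(7 - -15\right)} = \frac{1}{i \sqrt{15} \left(7 + 15\right)} = \frac{1}{i \sqrt{15} \cdot 22} = \frac{1}{22 i \sqrt{15}} = - \frac{i \sqrt{15}}{330}$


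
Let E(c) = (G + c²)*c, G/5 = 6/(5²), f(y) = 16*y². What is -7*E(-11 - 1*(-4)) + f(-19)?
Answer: 41179/5 ≈ 8235.8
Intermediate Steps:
G = 6/5 (G = 5*(6/(5²)) = 5*(6/25) = 6/5 ≈ 1.2000)
E(c) = c*(6/5 + c²) (E(c) = (6/5 + c²)*c = c*(6/5 + c²))
-7*E(-11 - 1*(-4)) + f(-19) = -7*(-11 - 1*(-4))*(6/5 + (-11 - 1*(-4))²) + 16*(-19)² = -7*(-11 + 4)*(6/5 + (-11 + 4)²) + 16*361 = -(-49)*(6/5 + (-7)²) + 5776 = -(-49)*(6/5 + 49) + 5776 = -(-49)*251/5 + 5776 = -7*(-1757/5) + 5776 = 12299/5 + 5776 = 41179/5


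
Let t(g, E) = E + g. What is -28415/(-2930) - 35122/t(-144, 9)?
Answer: 21348697/79110 ≈ 269.86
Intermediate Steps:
-28415/(-2930) - 35122/t(-144, 9) = -28415/(-2930) - 35122/(9 - 144) = -28415*(-1/2930) - 35122/(-135) = 5683/586 - 35122*(-1/135) = 5683/586 + 35122/135 = 21348697/79110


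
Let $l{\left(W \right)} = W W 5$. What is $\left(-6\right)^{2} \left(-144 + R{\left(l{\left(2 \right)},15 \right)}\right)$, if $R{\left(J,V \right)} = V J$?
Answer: $5616$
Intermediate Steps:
$l{\left(W \right)} = 5 W^{2}$ ($l{\left(W \right)} = W^{2} \cdot 5 = 5 W^{2}$)
$R{\left(J,V \right)} = J V$
$\left(-6\right)^{2} \left(-144 + R{\left(l{\left(2 \right)},15 \right)}\right) = \left(-6\right)^{2} \left(-144 + 5 \cdot 2^{2} \cdot 15\right) = 36 \left(-144 + 5 \cdot 4 \cdot 15\right) = 36 \left(-144 + 20 \cdot 15\right) = 36 \left(-144 + 300\right) = 36 \cdot 156 = 5616$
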